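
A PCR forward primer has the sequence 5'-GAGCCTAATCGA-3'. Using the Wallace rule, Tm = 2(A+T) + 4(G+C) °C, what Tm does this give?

36°C

Base counts: G=3, A=4, C=3, T=2
AT pairs contribute 6, GC pairs contribute 6.
Tm = 2×6 + 4×6 = 36°C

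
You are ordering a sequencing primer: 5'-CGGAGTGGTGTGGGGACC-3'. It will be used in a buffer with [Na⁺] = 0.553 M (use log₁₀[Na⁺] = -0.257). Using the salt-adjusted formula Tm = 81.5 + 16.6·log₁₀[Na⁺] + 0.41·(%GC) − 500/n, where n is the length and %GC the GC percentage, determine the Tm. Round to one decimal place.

79.1°C

Length n = 18. Counting bases: T=3, A=2, C=3, G=10
G+C = 13, so %GC = 13/18 × 100 = 72.222%
Salt term: 16.6 × (-0.257) = -4.266
GC term: 0.41 × 72.222 = 29.611; length term: −500/18 = −27.778
Tm = 81.5 + (-4.266) + 29.611 − 27.778 = 79.067 → 79.1°C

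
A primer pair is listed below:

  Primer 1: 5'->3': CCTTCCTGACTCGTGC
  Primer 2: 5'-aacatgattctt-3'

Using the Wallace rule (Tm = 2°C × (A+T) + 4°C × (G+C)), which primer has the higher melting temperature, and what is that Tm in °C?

Primer 1, 52°C

Primer 1: A+T=6, G+C=10 → Tm = 2(6)+4(10) = 52°C
Primer 2: A+T=9, G+C=3 → Tm = 2(9)+4(3) = 30°C
52°C vs 30°C → primer 1 is higher.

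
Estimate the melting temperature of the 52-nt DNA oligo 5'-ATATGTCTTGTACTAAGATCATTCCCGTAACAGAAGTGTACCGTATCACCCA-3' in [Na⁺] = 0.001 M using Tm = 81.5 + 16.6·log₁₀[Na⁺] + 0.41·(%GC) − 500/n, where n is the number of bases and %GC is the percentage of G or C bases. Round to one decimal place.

38.6°C

Length n = 52. Base counts: T=15, A=16, G=8, C=13
G+C = 21, so %GC = 21/52 × 100 = 40.385%
Salt term: 16.6 × (-3) = -49.8
GC term: 0.41 × 40.385 = 16.558; length term: −500/52 = −9.615
Tm = 81.5 + (-49.8) + 16.558 − 9.615 = 38.643 → 38.6°C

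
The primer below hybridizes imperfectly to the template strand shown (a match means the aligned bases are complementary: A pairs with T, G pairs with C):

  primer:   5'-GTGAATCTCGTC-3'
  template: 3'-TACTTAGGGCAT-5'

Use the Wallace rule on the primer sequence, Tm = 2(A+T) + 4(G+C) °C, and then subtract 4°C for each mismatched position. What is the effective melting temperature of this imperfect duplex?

Primer base counts: A=2, T=4, G=3, C=3 → A+T=6, G+C=6
Perfect-match Tm = 2(6) + 4(6) = 12 + 24 = 36°C
Mismatches (positions where the bases are not complementary): 3 (at positions 1, 8, 12)
Effective Tm = 36 − 3×4 = 36 − 12 = 24°C

24°C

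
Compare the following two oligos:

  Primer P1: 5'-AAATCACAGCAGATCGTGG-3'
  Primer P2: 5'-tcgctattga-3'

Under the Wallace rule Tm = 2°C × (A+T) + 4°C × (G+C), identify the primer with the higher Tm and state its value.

Primer P1: A+T=10, G+C=9 → Tm = 2(10)+4(9) = 56°C
Primer P2: A+T=6, G+C=4 → Tm = 2(6)+4(4) = 28°C
56°C vs 28°C → primer P1 is higher.

Primer P1, 56°C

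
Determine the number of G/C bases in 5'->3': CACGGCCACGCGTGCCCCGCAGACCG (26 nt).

21

Scanning the sequence gives T=1, C=13, G=8, A=4.
G+C = 8 + 13 = 21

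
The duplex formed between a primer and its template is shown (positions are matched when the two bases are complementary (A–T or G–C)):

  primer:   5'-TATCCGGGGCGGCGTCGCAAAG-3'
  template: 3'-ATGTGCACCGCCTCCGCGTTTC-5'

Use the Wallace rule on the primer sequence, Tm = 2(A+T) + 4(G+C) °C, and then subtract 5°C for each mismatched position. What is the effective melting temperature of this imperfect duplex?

Primer base counts: A=4, T=3, G=9, C=6 → A+T=7, G+C=15
Perfect-match Tm = 2(7) + 4(15) = 14 + 60 = 74°C
Mismatches (positions where the bases are not complementary): 5 (at positions 3, 4, 7, 13, 15)
Effective Tm = 74 − 5×5 = 74 − 25 = 49°C

49°C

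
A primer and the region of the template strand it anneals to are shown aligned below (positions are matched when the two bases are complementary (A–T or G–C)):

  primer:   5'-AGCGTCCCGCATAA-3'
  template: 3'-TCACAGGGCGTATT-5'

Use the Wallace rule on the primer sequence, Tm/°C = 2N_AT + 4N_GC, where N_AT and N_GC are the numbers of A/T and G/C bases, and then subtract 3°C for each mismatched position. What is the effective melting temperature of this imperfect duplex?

41°C

Primer base counts: A=4, T=2, G=3, C=5 → A+T=6, G+C=8
Perfect-match Tm = 2(6) + 4(8) = 12 + 32 = 44°C
Mismatches (positions where the bases are not complementary): 1 (at position 3)
Effective Tm = 44 − 1×3 = 44 − 3 = 41°C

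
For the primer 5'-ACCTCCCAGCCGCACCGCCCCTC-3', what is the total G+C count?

18

Counting bases: C=15, T=2, A=3, G=3
Total G or C: 3 + 15 = 18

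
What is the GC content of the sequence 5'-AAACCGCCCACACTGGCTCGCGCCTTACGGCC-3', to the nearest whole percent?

A=6, T=4, C=15, G=7
G+C = 7 + 15 = 22 out of 32 bases
%GC = 22/32 × 100 = 68.75% ≈ 69%

69%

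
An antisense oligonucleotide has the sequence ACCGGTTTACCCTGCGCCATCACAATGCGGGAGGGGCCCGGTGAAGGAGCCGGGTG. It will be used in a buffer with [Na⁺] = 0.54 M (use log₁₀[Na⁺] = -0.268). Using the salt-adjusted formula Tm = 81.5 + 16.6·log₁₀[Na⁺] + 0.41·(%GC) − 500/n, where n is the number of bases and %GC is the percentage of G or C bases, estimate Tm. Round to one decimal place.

95.9°C

Length n = 56. Counting bases: G=22, C=16, T=8, A=10
G+C = 38, so %GC = 38/56 × 100 = 67.857%
Salt term: 16.6 × (-0.268) = -4.449
GC term: 0.41 × 67.857 = 27.821; length term: −500/56 = −8.929
Tm = 81.5 + (-4.449) + 27.821 − 8.929 = 95.943 → 95.9°C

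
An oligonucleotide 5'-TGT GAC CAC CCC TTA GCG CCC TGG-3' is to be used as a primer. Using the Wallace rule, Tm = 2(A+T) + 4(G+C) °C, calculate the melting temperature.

T=5, C=10, A=3, G=6
A+T = 8, G+C = 16
Tm = 4·16 + 2·8 = 64 + 16 = 80°C

80°C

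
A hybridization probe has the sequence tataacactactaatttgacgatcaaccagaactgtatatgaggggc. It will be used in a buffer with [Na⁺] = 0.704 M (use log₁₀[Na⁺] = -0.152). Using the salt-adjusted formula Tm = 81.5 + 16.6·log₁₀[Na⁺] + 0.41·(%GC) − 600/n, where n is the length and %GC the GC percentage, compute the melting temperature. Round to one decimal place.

81.9°C

Length n = 47. Scanning the sequence gives T=12, A=17, C=9, G=9.
G+C = 18, so %GC = 18/47 × 100 = 38.298%
Salt term: 16.6 × (-0.152) = -2.523
GC term: 0.41 × 38.298 = 15.702; length term: −600/47 = −12.766
Tm = 81.5 + (-2.523) + 15.702 − 12.766 = 81.913 → 81.9°C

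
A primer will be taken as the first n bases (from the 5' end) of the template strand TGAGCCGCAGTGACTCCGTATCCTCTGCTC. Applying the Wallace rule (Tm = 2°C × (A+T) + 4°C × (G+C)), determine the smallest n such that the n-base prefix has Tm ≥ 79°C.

n = 25

First 24 bases: TGAGCCGCAGTGACTCCGTATCCT → Tm = 76°C (< 79°C)
First 25 bases: TGAGCCGCAGTGACTCCGTATCCTC → Tm = 80°C (≥ 79°C)
Each additional base adds 2°C (A/T) or 4°C (G/C), so Tm is non-decreasing in n; n = 25 is the first length to reach 79°C.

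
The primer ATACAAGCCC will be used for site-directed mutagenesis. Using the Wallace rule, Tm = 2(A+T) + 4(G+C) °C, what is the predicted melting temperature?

30°C

Base counts: C=4, T=1, G=1, A=4
AT pairs contribute 5, GC pairs contribute 5.
Tm = 2×5 + 4×5 = 30°C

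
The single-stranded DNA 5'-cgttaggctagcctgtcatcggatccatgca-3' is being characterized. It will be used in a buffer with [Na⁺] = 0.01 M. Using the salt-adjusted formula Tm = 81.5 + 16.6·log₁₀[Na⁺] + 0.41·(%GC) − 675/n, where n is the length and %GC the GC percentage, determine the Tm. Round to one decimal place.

Length n = 31. Scanning the sequence gives G=8, T=8, A=6, C=9.
G+C = 17, so %GC = 17/31 × 100 = 54.839%
Salt term: 16.6 × (-2) = -33.2
GC term: 0.41 × 54.839 = 22.484; length term: −675/31 = −21.774
Tm = 81.5 + (-33.2) + 22.484 − 21.774 = 49.01 → 49.0°C

49.0°C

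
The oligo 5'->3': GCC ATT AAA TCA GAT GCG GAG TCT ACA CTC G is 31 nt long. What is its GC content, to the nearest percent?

48%

Base counts: A=9, C=8, G=7, T=7
G+C = 7 + 8 = 15 out of 31 bases
%GC = 15/31 × 100 = 48.39% ≈ 48%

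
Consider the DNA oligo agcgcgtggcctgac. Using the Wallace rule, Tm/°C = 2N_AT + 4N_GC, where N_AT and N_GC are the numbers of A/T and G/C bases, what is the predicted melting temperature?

Scanning the sequence gives T=2, A=2, G=6, C=5.
AT pairs contribute 4, GC pairs contribute 11.
Tm = 4·11 + 2·4 = 44 + 8 = 52°C

52°C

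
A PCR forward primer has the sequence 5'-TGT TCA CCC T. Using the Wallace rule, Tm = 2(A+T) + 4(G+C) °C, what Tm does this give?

30°C

A=1, T=4, G=1, C=4
AT pairs contribute 5, GC pairs contribute 5.
Tm = 4·5 + 2·5 = 20 + 10 = 30°C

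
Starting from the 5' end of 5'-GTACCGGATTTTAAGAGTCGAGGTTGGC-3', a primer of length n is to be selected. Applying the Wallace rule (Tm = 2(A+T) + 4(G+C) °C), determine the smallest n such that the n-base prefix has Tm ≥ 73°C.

n = 26

First 25 bases: GTACCGGATTTTAAGAGTCGAGGTT → Tm = 72°C (< 73°C)
First 26 bases: GTACCGGATTTTAAGAGTCGAGGTTG → Tm = 76°C (≥ 73°C)
Since every base adds ≥2°C, Tm only increases with n, so the threshold is first crossed at n = 26.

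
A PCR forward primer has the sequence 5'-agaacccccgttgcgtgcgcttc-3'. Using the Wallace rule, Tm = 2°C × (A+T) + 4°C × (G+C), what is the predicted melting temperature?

A=3, G=6, C=9, T=5
So N_AT = 8 and N_GC = 15.
Tm = 2×8 + 4×15 = 76°C

76°C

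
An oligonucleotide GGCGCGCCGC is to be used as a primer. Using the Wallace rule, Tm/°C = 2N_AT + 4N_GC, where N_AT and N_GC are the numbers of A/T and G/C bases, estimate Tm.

G=5, A=0, T=0, C=5
So N_AT = 0 and N_GC = 10.
Tm = 2(0) + 4(10) = 0 + 40 = 40°C

40°C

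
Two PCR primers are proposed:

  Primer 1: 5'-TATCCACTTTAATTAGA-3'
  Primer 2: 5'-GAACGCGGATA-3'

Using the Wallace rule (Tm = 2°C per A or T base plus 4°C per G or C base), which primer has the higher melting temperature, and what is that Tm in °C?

Primer 1, 42°C

Primer 1: A+T=13, G+C=4 → Tm = 2(13)+4(4) = 42°C
Primer 2: A+T=5, G+C=6 → Tm = 2(5)+4(6) = 34°C
42°C vs 34°C → primer 1 is higher.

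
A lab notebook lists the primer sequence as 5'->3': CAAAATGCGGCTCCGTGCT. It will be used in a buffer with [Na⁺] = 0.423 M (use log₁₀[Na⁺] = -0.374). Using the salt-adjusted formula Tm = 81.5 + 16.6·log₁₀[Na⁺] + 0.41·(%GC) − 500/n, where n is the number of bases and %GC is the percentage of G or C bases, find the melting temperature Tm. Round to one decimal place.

Length n = 19. C=6, T=4, A=4, G=5
G+C = 11, so %GC = 11/19 × 100 = 57.895%
Salt term: 16.6 × (-0.374) = -6.208
GC term: 0.41 × 57.895 = 23.737; length term: −500/19 = −26.316
Tm = 81.5 + (-6.208) + 23.737 − 26.316 = 72.713 → 72.7°C

72.7°C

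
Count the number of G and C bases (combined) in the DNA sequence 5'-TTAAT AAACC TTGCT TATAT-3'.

4

Counting bases: T=9, A=7, G=1, C=3
G+C = 1 + 3 = 4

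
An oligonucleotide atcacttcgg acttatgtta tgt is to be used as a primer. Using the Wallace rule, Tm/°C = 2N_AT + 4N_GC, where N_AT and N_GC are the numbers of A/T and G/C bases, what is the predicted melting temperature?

Base counts: A=5, C=4, G=4, T=10
AT pairs contribute 15, GC pairs contribute 8.
Tm = 4·8 + 2·15 = 32 + 30 = 62°C

62°C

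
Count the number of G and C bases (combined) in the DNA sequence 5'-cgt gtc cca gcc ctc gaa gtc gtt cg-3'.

17

Base counts: C=10, G=7, T=6, A=3
Total G or C: 7 + 10 = 17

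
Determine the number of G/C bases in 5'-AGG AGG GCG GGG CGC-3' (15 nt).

13

Base counts: A=2, G=10, C=3, T=0
Total G or C: 10 + 3 = 13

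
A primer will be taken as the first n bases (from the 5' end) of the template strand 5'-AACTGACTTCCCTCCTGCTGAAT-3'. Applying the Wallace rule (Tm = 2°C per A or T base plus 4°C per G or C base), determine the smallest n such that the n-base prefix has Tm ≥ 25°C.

n = 10

First 9 bases: AACTGACTT → Tm = 24°C (< 25°C)
First 10 bases: AACTGACTTC → Tm = 28°C (≥ 25°C)
Each additional base adds 2°C (A/T) or 4°C (G/C), so Tm is non-decreasing in n; n = 10 is the first length to reach 25°C.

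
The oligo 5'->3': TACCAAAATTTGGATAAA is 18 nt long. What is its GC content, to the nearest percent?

Scanning the sequence gives A=9, G=2, T=5, C=2.
G+C = 2 + 2 = 4 out of 18 bases
%GC = 4/18 × 100 = 22.22% ≈ 22%

22%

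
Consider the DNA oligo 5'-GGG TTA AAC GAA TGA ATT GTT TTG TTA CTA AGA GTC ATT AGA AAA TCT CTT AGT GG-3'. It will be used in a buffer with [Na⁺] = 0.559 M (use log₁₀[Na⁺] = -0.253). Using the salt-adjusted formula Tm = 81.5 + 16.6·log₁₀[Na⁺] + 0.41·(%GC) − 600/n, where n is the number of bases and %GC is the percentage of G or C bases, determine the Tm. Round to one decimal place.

79.8°C

Length n = 56. A=18, T=20, C=5, G=13
G+C = 18, so %GC = 18/56 × 100 = 32.143%
Salt term: 16.6 × (-0.253) = -4.2
GC term: 0.41 × 32.143 = 13.179; length term: −600/56 = −10.714
Tm = 81.5 + (-4.2) + 13.179 − 10.714 = 79.765 → 79.8°C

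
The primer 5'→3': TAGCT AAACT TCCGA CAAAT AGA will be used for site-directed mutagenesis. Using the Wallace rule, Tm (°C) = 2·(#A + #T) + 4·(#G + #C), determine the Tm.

C=5, A=10, G=3, T=5
A+T = 15, G+C = 8
Tm = 2×15 + 4×8 = 62°C

62°C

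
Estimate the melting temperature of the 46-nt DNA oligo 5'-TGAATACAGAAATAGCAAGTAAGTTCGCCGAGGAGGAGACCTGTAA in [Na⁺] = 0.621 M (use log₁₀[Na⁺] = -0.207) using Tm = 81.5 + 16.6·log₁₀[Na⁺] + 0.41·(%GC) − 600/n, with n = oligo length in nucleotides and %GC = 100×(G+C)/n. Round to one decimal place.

82.8°C

Length n = 46. C=7, A=18, G=13, T=8
G+C = 20, so %GC = 20/46 × 100 = 43.478%
Salt term: 16.6 × (-0.207) = -3.436
GC term: 0.41 × 43.478 = 17.826; length term: −600/46 = −13.043
Tm = 81.5 + (-3.436) + 17.826 − 13.043 = 82.847 → 82.8°C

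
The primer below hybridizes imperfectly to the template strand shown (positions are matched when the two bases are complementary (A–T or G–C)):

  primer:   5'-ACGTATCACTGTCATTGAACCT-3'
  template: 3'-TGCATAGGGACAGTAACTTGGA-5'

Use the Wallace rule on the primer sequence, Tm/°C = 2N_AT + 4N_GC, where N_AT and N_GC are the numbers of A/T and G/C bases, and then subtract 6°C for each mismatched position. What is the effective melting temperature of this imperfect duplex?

Primer base counts: A=6, T=7, G=3, C=6 → A+T=13, G+C=9
Perfect-match Tm = 2(13) + 4(9) = 26 + 36 = 62°C
Mismatches (positions where the bases are not complementary): 1 (at position 8)
Effective Tm = 62 − 1×6 = 62 − 6 = 56°C

56°C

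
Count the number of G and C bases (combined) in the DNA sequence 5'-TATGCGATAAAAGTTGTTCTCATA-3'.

C=3, T=9, G=4, A=8
Total G or C: 4 + 3 = 7

7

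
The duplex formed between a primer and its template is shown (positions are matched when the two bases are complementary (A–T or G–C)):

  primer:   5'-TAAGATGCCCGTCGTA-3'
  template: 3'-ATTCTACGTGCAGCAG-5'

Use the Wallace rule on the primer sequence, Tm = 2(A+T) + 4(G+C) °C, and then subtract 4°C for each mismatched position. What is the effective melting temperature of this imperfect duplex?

40°C

Primer base counts: A=4, T=4, G=4, C=4 → A+T=8, G+C=8
Perfect-match Tm = 2(8) + 4(8) = 16 + 32 = 48°C
Mismatches (positions where the bases are not complementary): 2 (at positions 9, 16)
Effective Tm = 48 − 2×4 = 48 − 8 = 40°C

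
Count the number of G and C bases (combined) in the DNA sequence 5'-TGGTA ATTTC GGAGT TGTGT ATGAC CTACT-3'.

12

Counting bases: C=4, T=12, G=8, A=6
G+C = 8 + 4 = 12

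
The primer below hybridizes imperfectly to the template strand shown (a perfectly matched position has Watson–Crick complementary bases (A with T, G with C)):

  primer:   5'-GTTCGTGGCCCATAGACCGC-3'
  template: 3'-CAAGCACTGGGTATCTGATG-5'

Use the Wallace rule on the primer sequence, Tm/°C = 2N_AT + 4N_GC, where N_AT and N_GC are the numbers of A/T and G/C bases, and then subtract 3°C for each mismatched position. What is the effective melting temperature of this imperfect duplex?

Primer base counts: A=3, T=4, G=6, C=7 → A+T=7, G+C=13
Perfect-match Tm = 2(7) + 4(13) = 14 + 52 = 66°C
Mismatches (positions where the bases are not complementary): 3 (at positions 8, 18, 19)
Effective Tm = 66 − 3×3 = 66 − 9 = 57°C

57°C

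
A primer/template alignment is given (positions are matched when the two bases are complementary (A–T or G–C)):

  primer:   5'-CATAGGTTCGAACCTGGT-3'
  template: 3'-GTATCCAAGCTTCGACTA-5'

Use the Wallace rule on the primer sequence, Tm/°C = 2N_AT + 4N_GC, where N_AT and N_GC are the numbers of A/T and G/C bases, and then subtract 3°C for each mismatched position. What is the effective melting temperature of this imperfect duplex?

Primer base counts: A=4, T=5, G=5, C=4 → A+T=9, G+C=9
Perfect-match Tm = 2(9) + 4(9) = 18 + 36 = 54°C
Mismatches (positions where the bases are not complementary): 2 (at positions 13, 17)
Effective Tm = 54 − 2×3 = 54 − 6 = 48°C

48°C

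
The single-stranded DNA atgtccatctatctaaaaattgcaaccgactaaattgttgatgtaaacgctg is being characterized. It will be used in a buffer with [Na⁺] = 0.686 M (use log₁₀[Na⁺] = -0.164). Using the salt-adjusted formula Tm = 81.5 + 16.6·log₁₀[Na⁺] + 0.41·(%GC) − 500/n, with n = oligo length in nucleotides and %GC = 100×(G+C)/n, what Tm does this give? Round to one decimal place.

Length n = 52. Scanning the sequence gives T=16, C=10, A=18, G=8.
G+C = 18, so %GC = 18/52 × 100 = 34.615%
Salt term: 16.6 × (-0.164) = -2.722
GC term: 0.41 × 34.615 = 14.192; length term: −500/52 = −9.615
Tm = 81.5 + (-2.722) + 14.192 − 9.615 = 83.355 → 83.4°C

83.4°C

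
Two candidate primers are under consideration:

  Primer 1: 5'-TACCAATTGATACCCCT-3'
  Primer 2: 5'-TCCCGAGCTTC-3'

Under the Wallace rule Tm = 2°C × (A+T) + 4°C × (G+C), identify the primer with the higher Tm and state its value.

Primer 1: A+T=10, G+C=7 → Tm = 2(10)+4(7) = 48°C
Primer 2: A+T=4, G+C=7 → Tm = 2(4)+4(7) = 36°C
48°C vs 36°C → primer 1 is higher.

Primer 1, 48°C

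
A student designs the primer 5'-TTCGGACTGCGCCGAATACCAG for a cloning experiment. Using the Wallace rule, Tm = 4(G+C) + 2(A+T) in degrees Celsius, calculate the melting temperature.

T=4, G=6, A=5, C=7
AT pairs contribute 9, GC pairs contribute 13.
Tm = 4·13 + 2·9 = 52 + 18 = 70°C

70°C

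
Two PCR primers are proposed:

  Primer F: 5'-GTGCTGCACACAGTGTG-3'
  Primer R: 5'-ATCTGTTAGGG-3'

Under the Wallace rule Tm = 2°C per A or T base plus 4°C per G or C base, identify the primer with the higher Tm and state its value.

Primer F, 54°C

Primer F: A+T=7, G+C=10 → Tm = 2(7)+4(10) = 54°C
Primer R: A+T=6, G+C=5 → Tm = 2(6)+4(5) = 32°C
54°C vs 32°C → primer F is higher.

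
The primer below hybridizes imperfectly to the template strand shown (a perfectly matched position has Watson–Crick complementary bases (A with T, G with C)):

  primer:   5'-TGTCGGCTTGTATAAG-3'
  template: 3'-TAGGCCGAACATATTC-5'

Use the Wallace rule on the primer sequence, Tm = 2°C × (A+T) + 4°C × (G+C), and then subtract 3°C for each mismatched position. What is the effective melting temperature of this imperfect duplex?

37°C

Primer base counts: A=3, T=6, G=5, C=2 → A+T=9, G+C=7
Perfect-match Tm = 2(9) + 4(7) = 18 + 28 = 46°C
Mismatches (positions where the bases are not complementary): 3 (at positions 1, 2, 3)
Effective Tm = 46 − 3×3 = 46 − 9 = 37°C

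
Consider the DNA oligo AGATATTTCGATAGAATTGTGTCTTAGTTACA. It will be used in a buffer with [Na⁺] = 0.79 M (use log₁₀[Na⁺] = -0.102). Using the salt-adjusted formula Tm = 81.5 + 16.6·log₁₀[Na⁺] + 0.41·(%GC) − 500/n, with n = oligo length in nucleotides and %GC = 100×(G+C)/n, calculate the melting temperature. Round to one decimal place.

75.7°C

Length n = 32. Scanning the sequence gives T=13, C=3, A=10, G=6.
G+C = 9, so %GC = 9/32 × 100 = 28.125%
Salt term: 16.6 × (-0.102) = -1.693
GC term: 0.41 × 28.125 = 11.531; length term: −500/32 = −15.625
Tm = 81.5 + (-1.693) + 11.531 − 15.625 = 75.713 → 75.7°C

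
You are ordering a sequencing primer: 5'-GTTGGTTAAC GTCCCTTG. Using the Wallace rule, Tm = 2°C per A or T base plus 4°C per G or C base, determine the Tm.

Base counts: A=2, C=4, T=7, G=5
AT pairs contribute 9, GC pairs contribute 9.
Tm = 2×9 + 4×9 = 54°C

54°C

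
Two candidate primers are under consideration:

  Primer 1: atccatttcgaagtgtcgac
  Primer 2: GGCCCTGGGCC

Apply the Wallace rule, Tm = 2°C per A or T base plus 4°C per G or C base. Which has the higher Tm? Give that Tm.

Primer 1: A+T=11, G+C=9 → Tm = 2(11)+4(9) = 58°C
Primer 2: A+T=1, G+C=10 → Tm = 2(1)+4(10) = 42°C
58°C vs 42°C → primer 1 is higher.

Primer 1, 58°C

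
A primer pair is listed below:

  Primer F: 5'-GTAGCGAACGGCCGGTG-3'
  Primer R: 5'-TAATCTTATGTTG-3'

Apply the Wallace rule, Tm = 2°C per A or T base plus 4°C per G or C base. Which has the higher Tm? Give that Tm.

Primer F: A+T=5, G+C=12 → Tm = 2(5)+4(12) = 58°C
Primer R: A+T=10, G+C=3 → Tm = 2(10)+4(3) = 32°C
58°C vs 32°C → primer F is higher.

Primer F, 58°C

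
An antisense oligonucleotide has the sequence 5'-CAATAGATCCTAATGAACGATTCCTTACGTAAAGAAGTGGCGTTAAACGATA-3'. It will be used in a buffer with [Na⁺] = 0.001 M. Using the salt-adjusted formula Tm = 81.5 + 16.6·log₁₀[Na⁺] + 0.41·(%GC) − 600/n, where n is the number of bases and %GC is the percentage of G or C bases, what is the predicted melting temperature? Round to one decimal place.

35.1°C

Length n = 52. Counting bases: C=9, A=20, G=10, T=13
G+C = 19, so %GC = 19/52 × 100 = 36.538%
Salt term: 16.6 × (-3) = -49.8
GC term: 0.41 × 36.538 = 14.981; length term: −600/52 = −11.538
Tm = 81.5 + (-49.8) + 14.981 − 11.538 = 35.143 → 35.1°C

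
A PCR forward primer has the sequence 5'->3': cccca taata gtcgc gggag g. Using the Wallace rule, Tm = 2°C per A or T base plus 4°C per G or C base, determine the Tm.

Scanning the sequence gives C=6, A=5, T=3, G=7.
A+T = 8, G+C = 13
Tm = 4·13 + 2·8 = 52 + 16 = 68°C

68°C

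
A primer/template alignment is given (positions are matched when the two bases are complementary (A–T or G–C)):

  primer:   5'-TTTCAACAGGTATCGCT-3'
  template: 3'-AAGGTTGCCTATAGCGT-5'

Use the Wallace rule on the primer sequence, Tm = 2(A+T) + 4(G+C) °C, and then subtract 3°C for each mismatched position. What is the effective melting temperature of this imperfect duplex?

Primer base counts: A=4, T=6, G=3, C=4 → A+T=10, G+C=7
Perfect-match Tm = 2(10) + 4(7) = 20 + 28 = 48°C
Mismatches (positions where the bases are not complementary): 4 (at positions 3, 8, 10, 17)
Effective Tm = 48 − 4×3 = 48 − 12 = 36°C

36°C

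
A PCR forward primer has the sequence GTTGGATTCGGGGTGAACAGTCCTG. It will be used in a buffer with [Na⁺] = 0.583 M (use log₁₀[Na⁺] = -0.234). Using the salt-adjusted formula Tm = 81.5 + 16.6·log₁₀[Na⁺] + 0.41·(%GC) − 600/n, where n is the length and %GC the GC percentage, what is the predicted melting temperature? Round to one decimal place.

76.6°C

Length n = 25. A=4, G=10, T=7, C=4
G+C = 14, so %GC = 14/25 × 100 = 56%
Salt term: 16.6 × (-0.234) = -3.884
GC term: 0.41 × 56 = 22.96; length term: −600/25 = −24
Tm = 81.5 + (-3.884) + 22.96 − 24 = 76.576 → 76.6°C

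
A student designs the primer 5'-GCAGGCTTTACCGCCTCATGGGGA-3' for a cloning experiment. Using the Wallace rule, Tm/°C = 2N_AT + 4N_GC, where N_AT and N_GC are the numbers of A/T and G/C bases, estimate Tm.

Counting bases: T=5, A=4, C=7, G=8
So N_AT = 9 and N_GC = 15.
Tm = 2×9 + 4×15 = 78°C

78°C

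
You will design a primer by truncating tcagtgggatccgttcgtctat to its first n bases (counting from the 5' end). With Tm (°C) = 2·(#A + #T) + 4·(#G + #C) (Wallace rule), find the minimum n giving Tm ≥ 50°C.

n = 16

First 15 bases: TCAGTGGGATCCGTT → Tm = 46°C (< 50°C)
First 16 bases: TCAGTGGGATCCGTTC → Tm = 50°C (≥ 50°C)
Since every base adds ≥2°C, Tm only increases with n, so the threshold is first crossed at n = 16.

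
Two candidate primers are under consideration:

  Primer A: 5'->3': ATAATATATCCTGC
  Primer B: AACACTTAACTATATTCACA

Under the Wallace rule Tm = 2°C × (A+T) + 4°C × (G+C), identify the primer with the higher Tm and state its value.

Primer B, 50°C

Primer A: A+T=10, G+C=4 → Tm = 2(10)+4(4) = 36°C
Primer B: A+T=15, G+C=5 → Tm = 2(15)+4(5) = 50°C
36°C vs 50°C → primer B is higher.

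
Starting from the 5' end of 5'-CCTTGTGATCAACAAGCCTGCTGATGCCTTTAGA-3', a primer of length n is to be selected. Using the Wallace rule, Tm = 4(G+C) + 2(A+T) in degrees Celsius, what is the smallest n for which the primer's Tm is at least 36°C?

First 12 bases: CCTTGTGATCAA → Tm = 34°C (< 36°C)
First 13 bases: CCTTGTGATCAAC → Tm = 38°C (≥ 36°C)
Since every base adds ≥2°C, Tm only increases with n, so the threshold is first crossed at n = 13.

n = 13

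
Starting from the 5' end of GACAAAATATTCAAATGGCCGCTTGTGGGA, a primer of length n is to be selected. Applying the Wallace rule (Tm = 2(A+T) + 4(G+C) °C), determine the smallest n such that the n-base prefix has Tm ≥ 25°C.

First 10 bases: GACAAAATAT → Tm = 24°C (< 25°C)
First 11 bases: GACAAAATATT → Tm = 26°C (≥ 25°C)
Each additional base adds 2°C (A/T) or 4°C (G/C), so Tm is non-decreasing in n; n = 11 is the first length to reach 25°C.

n = 11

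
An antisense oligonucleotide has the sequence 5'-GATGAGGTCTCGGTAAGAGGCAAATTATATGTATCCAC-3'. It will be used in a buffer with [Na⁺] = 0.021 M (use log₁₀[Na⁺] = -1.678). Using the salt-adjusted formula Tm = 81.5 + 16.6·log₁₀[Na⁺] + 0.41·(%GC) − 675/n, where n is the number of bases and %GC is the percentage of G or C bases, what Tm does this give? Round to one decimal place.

Length n = 38. Scanning the sequence gives A=12, C=6, T=10, G=10.
G+C = 16, so %GC = 16/38 × 100 = 42.105%
Salt term: 16.6 × (-1.678) = -27.855
GC term: 0.41 × 42.105 = 17.263; length term: −675/38 = −17.763
Tm = 81.5 + (-27.855) + 17.263 − 17.763 = 53.145 → 53.1°C

53.1°C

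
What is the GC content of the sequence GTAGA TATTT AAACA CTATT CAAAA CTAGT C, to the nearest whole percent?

26%

Base counts: T=10, G=3, A=13, C=5
G+C = 3 + 5 = 8 out of 31 bases
%GC = 8/31 × 100 = 25.81% ≈ 26%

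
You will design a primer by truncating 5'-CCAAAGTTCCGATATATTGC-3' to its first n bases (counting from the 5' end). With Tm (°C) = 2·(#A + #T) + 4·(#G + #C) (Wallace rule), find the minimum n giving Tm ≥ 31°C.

First 10 bases: CCAAAGTTCC → Tm = 30°C (< 31°C)
First 11 bases: CCAAAGTTCCG → Tm = 34°C (≥ 31°C)
Each additional base adds 2°C (A/T) or 4°C (G/C), so Tm is non-decreasing in n; n = 11 is the first length to reach 31°C.

n = 11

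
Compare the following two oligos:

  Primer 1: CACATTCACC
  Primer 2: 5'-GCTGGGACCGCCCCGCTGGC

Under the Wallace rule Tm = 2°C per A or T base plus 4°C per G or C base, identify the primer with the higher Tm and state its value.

Primer 1: A+T=5, G+C=5 → Tm = 2(5)+4(5) = 30°C
Primer 2: A+T=3, G+C=17 → Tm = 2(3)+4(17) = 74°C
30°C vs 74°C → primer 2 is higher.

Primer 2, 74°C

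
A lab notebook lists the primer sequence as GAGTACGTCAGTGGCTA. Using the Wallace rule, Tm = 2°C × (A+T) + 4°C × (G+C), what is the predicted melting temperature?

52°C

G=6, A=4, T=4, C=3
A+T = 8, G+C = 9
Tm = 2×8 + 4×9 = 52°C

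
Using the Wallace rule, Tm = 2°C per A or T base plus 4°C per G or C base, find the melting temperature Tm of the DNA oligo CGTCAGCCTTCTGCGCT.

Scanning the sequence gives C=7, A=1, G=4, T=5.
AT pairs contribute 6, GC pairs contribute 11.
Tm = 2×6 + 4×11 = 56°C

56°C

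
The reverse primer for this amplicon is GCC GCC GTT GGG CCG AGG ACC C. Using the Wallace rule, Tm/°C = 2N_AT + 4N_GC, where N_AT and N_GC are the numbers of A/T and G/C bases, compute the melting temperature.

80°C

Counting bases: G=9, A=2, T=2, C=9
A+T = 4, G+C = 18
Tm = 2(4) + 4(18) = 8 + 72 = 80°C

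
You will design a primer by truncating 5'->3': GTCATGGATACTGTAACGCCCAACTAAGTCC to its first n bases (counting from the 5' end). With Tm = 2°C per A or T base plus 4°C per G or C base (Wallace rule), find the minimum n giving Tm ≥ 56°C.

First 18 bases: GTCATGGATACTGTAACG → Tm = 52°C (< 56°C)
First 19 bases: GTCATGGATACTGTAACGC → Tm = 56°C (≥ 56°C)
Each additional base adds 2°C (A/T) or 4°C (G/C), so Tm is non-decreasing in n; n = 19 is the first length to reach 56°C.

n = 19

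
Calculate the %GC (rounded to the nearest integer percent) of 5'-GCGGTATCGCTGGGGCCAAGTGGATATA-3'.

57%

Counting bases: T=6, A=6, C=5, G=11
G+C = 11 + 5 = 16 out of 28 bases
%GC = 16/28 × 100 = 57.14% ≈ 57%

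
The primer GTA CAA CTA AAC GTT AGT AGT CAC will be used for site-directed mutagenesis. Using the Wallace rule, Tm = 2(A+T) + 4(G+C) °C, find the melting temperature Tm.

Counting bases: T=6, C=5, G=4, A=9
AT pairs contribute 15, GC pairs contribute 9.
Tm = 4·9 + 2·15 = 36 + 30 = 66°C

66°C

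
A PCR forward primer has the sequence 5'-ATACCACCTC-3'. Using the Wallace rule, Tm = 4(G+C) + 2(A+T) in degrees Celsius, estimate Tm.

30°C

Scanning the sequence gives C=5, T=2, G=0, A=3.
A+T = 5, G+C = 5
Tm = 4·5 + 2·5 = 20 + 10 = 30°C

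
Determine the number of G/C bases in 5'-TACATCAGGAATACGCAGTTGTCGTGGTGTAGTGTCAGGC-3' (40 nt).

T=11, G=13, A=9, C=7
Total G or C: 13 + 7 = 20

20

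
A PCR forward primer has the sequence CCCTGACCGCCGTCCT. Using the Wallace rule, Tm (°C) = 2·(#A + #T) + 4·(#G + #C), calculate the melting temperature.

56°C

Counting bases: G=3, A=1, C=9, T=3
A+T = 4, G+C = 12
Tm = 2(4) + 4(12) = 8 + 48 = 56°C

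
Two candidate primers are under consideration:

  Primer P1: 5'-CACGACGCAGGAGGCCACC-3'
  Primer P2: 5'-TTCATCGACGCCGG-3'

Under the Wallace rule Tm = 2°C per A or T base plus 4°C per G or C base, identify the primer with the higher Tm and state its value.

Primer P1, 66°C

Primer P1: A+T=5, G+C=14 → Tm = 2(5)+4(14) = 66°C
Primer P2: A+T=5, G+C=9 → Tm = 2(5)+4(9) = 46°C
66°C vs 46°C → primer P1 is higher.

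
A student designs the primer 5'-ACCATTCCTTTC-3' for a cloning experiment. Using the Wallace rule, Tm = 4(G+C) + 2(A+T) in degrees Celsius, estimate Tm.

Scanning the sequence gives G=0, T=5, C=5, A=2.
AT pairs contribute 7, GC pairs contribute 5.
Tm = 2(7) + 4(5) = 14 + 20 = 34°C

34°C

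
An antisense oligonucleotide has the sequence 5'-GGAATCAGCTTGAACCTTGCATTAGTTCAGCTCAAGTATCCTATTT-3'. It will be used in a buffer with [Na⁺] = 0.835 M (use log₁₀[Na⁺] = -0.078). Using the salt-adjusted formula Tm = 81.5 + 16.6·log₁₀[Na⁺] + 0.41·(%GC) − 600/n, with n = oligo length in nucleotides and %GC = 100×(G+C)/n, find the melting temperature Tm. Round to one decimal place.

83.2°C

Length n = 46. Base counts: C=10, A=12, T=16, G=8
G+C = 18, so %GC = 18/46 × 100 = 39.13%
Salt term: 16.6 × (-0.078) = -1.295
GC term: 0.41 × 39.13 = 16.043; length term: −600/46 = −13.043
Tm = 81.5 + (-1.295) + 16.043 − 13.043 = 83.205 → 83.2°C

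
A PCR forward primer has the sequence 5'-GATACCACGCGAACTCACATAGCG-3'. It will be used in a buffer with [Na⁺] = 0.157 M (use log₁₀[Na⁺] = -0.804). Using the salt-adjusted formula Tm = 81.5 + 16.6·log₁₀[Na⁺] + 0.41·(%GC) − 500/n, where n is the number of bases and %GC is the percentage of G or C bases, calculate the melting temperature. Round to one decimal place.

69.5°C

Length n = 24. Base counts: A=8, C=8, T=3, G=5
G+C = 13, so %GC = 13/24 × 100 = 54.167%
Salt term: 16.6 × (-0.804) = -13.346
GC term: 0.41 × 54.167 = 22.208; length term: −500/24 = −20.833
Tm = 81.5 + (-13.346) + 22.208 − 20.833 = 69.529 → 69.5°C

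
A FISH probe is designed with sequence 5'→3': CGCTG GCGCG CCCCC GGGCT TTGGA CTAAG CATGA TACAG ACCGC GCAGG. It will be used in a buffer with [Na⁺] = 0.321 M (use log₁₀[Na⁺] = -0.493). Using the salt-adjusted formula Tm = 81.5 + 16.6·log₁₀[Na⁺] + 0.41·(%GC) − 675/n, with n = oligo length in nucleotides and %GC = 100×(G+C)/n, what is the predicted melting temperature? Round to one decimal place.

Length n = 50. Counting bases: T=7, A=9, G=17, C=17
G+C = 34, so %GC = 34/50 × 100 = 68%
Salt term: 16.6 × (-0.493) = -8.184
GC term: 0.41 × 68 = 27.88; length term: −675/50 = −13.5
Tm = 81.5 + (-8.184) + 27.88 − 13.5 = 87.696 → 87.7°C

87.7°C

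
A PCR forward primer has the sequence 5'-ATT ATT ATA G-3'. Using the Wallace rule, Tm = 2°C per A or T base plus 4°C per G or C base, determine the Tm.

Scanning the sequence gives A=4, G=1, C=0, T=5.
A+T = 9, G+C = 1
Tm = 2×9 + 4×1 = 22°C

22°C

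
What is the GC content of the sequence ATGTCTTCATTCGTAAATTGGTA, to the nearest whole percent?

30%

Counting bases: A=6, G=4, T=10, C=3
G+C = 4 + 3 = 7 out of 23 bases
%GC = 7/23 × 100 = 30.43% ≈ 30%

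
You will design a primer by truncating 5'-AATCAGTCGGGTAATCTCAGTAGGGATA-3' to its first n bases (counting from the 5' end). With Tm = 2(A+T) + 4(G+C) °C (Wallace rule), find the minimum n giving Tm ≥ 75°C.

n = 26

First 25 bases: AATCAGTCGGGTAATCTCAGTAGGG → Tm = 74°C (< 75°C)
First 26 bases: AATCAGTCGGGTAATCTCAGTAGGGA → Tm = 76°C (≥ 75°C)
Each additional base adds 2°C (A/T) or 4°C (G/C), so Tm is non-decreasing in n; n = 26 is the first length to reach 75°C.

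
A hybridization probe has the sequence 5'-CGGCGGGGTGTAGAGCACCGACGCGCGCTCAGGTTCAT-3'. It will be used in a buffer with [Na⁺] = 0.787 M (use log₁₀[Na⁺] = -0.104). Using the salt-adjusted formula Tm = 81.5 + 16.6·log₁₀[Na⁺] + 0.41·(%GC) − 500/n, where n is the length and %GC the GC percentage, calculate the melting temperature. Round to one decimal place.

Length n = 38. Scanning the sequence gives T=6, C=11, A=6, G=15.
G+C = 26, so %GC = 26/38 × 100 = 68.421%
Salt term: 16.6 × (-0.104) = -1.726
GC term: 0.41 × 68.421 = 28.053; length term: −500/38 = −13.158
Tm = 81.5 + (-1.726) + 28.053 − 13.158 = 94.669 → 94.7°C

94.7°C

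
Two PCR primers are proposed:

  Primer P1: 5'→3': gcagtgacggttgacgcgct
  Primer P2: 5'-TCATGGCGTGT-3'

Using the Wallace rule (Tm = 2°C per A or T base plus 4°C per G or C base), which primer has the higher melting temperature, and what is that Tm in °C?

Primer P1: A+T=7, G+C=13 → Tm = 2(7)+4(13) = 66°C
Primer P2: A+T=5, G+C=6 → Tm = 2(5)+4(6) = 34°C
66°C vs 34°C → primer P1 is higher.

Primer P1, 66°C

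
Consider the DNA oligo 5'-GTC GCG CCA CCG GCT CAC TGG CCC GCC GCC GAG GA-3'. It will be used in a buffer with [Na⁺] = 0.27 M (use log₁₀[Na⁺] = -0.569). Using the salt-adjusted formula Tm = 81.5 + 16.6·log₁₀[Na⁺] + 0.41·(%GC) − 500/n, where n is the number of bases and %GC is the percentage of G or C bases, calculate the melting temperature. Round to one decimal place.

Length n = 35. G=12, T=3, C=16, A=4
G+C = 28, so %GC = 28/35 × 100 = 80%
Salt term: 16.6 × (-0.569) = -9.445
GC term: 0.41 × 80 = 32.8; length term: −500/35 = −14.286
Tm = 81.5 + (-9.445) + 32.8 − 14.286 = 90.569 → 90.6°C

90.6°C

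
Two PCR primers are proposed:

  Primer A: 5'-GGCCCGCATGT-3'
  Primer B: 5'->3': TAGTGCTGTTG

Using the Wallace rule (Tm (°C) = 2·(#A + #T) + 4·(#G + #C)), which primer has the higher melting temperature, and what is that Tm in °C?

Primer A, 38°C

Primer A: A+T=3, G+C=8 → Tm = 2(3)+4(8) = 38°C
Primer B: A+T=6, G+C=5 → Tm = 2(6)+4(5) = 32°C
38°C vs 32°C → primer A is higher.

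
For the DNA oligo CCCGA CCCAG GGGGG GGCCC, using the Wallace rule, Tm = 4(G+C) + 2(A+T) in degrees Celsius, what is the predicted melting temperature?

Counting bases: G=9, T=0, A=2, C=9
A+T = 2, G+C = 18
Tm = 2(2) + 4(18) = 4 + 72 = 76°C

76°C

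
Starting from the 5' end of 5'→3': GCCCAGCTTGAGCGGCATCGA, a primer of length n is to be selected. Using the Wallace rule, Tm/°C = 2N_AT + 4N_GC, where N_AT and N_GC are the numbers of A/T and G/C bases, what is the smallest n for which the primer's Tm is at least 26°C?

First 6 bases: GCCCAG → Tm = 22°C (< 26°C)
First 7 bases: GCCCAGC → Tm = 26°C (≥ 26°C)
Since every base adds ≥2°C, Tm only increases with n, so the threshold is first crossed at n = 7.

n = 7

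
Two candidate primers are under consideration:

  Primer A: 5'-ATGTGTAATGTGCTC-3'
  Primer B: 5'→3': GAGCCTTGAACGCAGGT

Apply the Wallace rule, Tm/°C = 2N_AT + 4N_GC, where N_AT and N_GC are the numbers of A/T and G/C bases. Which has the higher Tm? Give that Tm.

Primer A: A+T=9, G+C=6 → Tm = 2(9)+4(6) = 42°C
Primer B: A+T=7, G+C=10 → Tm = 2(7)+4(10) = 54°C
42°C vs 54°C → primer B is higher.

Primer B, 54°C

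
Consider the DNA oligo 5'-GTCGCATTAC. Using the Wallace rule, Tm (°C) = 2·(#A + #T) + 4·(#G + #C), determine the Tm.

Counting bases: T=3, C=3, A=2, G=2
AT pairs contribute 5, GC pairs contribute 5.
Tm = 4·5 + 2·5 = 20 + 10 = 30°C

30°C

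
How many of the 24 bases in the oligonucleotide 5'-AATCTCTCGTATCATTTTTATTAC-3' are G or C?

6

Counting bases: A=6, T=12, C=5, G=1
Total G or C: 1 + 5 = 6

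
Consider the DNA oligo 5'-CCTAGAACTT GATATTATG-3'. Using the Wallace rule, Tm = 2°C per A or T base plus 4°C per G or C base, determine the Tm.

50°C

Scanning the sequence gives G=3, C=3, T=7, A=6.
A+T = 13, G+C = 6
Tm = 4·6 + 2·13 = 24 + 26 = 50°C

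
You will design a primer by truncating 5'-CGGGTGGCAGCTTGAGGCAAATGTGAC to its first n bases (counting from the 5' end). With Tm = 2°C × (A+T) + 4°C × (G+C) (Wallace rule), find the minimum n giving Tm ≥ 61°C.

n = 18

First 17 bases: CGGGTGGCAGCTTGAGG → Tm = 58°C (< 61°C)
First 18 bases: CGGGTGGCAGCTTGAGGC → Tm = 62°C (≥ 61°C)
Since every base adds ≥2°C, Tm only increases with n, so the threshold is first crossed at n = 18.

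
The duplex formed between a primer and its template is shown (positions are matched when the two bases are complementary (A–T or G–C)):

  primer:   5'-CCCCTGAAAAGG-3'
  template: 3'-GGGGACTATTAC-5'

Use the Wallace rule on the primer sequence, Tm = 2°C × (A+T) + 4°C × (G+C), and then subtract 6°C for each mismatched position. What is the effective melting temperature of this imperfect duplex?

Primer base counts: A=4, T=1, G=3, C=4 → A+T=5, G+C=7
Perfect-match Tm = 2(5) + 4(7) = 10 + 28 = 38°C
Mismatches (positions where the bases are not complementary): 2 (at positions 8, 11)
Effective Tm = 38 − 2×6 = 38 − 12 = 26°C

26°C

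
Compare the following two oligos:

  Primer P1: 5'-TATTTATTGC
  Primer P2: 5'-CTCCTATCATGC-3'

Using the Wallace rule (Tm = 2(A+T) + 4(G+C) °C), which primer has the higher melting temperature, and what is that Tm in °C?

Primer P1: A+T=8, G+C=2 → Tm = 2(8)+4(2) = 24°C
Primer P2: A+T=6, G+C=6 → Tm = 2(6)+4(6) = 36°C
24°C vs 36°C → primer P2 is higher.

Primer P2, 36°C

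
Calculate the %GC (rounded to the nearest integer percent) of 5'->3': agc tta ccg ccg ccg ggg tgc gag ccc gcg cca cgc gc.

82%

Base counts: G=14, T=3, A=4, C=17
G+C = 14 + 17 = 31 out of 38 bases
%GC = 31/38 × 100 = 81.58% ≈ 82%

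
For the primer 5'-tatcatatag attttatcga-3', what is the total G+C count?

4

Scanning the sequence gives T=9, A=7, C=2, G=2.
G+C = 2 + 2 = 4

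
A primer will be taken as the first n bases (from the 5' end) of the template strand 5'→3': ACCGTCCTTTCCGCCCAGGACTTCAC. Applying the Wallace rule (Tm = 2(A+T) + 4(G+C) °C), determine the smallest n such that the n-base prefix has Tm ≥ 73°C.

First 22 bases: ACCGTCCTTTCCGCCCAGGACT → Tm = 72°C (< 73°C)
First 23 bases: ACCGTCCTTTCCGCCCAGGACTT → Tm = 74°C (≥ 73°C)
Each additional base adds 2°C (A/T) or 4°C (G/C), so Tm is non-decreasing in n; n = 23 is the first length to reach 73°C.

n = 23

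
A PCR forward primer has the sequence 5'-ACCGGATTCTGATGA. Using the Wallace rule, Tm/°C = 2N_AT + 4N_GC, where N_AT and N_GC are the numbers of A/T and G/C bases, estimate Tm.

44°C

Scanning the sequence gives C=3, A=4, T=4, G=4.
So N_AT = 8 and N_GC = 7.
Tm = 2(8) + 4(7) = 16 + 28 = 44°C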